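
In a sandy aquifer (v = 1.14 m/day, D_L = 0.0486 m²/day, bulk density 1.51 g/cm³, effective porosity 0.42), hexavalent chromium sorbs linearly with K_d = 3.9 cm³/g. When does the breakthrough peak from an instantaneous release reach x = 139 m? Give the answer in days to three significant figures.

Retardation factor R = 1 + ρ_b·K_d/n = 1 + 1.51 × 3.9/0.42 = 15.02.
Sorption retards both mechanisms: v_R = v/R = 0.07590 m/day, D_R = D/R = 0.003236 m²/day.
Peak time from v_R²t² + 2D_R t − x² = 0: t = (√(D_R² + v_R²x²) − D_R)/v_R².
√(D_R² + v_R²x²) = √(0.003236² + 0.07590² × 139²) = 10.55; v_R² = 0.005761.
t = (10.55 − 0.003236)/0.005761 = 1830 days.

1830 days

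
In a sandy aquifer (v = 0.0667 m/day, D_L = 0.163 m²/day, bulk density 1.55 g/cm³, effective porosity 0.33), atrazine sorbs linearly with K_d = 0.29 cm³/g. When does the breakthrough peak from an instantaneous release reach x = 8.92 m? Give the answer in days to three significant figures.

Retardation factor R = 1 + ρ_b·K_d/n = 1 + 1.55 × 0.29/0.33 = 2.362.
Sorption retards both mechanisms: v_R = v/R = 0.02824 m/day, D_R = D/R = 0.06901 m²/day.
Peak time from v_R²t² + 2D_R t − x² = 0: t = (√(D_R² + v_R²x²) − D_R)/v_R².
√(D_R² + v_R²x²) = √(0.06901² + 0.02824² × 8.92²) = 0.2612; v_R² = 0.0007975.
t = (0.2612 − 0.06901)/0.0007975 = 241 days.

241 days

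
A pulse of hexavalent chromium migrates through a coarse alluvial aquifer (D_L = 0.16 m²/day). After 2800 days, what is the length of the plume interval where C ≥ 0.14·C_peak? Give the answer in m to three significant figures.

119 m

The plume is Gaussian with σ = √(2Dt) = √(2 × 0.16 × 2800) = 29.93 m.
C/C_peak = exp(−Δx²/(2σ²)) = 0.14 ⇒ Δx = σ·√(−2 ln 0.14) = 29.93 × 1.983 = 59.35 m.
Width = 2Δx = 119 m.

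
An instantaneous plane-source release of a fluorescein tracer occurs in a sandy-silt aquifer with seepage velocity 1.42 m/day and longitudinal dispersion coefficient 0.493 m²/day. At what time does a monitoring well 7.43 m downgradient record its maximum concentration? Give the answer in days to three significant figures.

For the 1D instantaneous-source solution, setting ∂C/∂t = 0 at fixed x gives v²t² + 2Dt − x² = 0, so t = (√(D² + v²x²) − D)/v².
√(D² + v²x²) = √(0.493² + 1.42² × 7.43²) = 10.56; v² = 2.0164.
t = (10.56 − 0.493)/2.0164 = 4.99 days (vs. the pure-advection estimate x/v = 5.23 d).

4.99 days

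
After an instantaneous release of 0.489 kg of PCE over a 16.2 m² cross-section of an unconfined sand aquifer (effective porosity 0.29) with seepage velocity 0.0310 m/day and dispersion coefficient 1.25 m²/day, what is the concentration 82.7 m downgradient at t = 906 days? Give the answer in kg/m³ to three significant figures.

0.000452 kg/m³

For an instantaneous plane source, C(x,t) = M/(n_e·A·√(4πDt)) · exp(−(x−vt)²/(4Dt)), with n_e·A the pore (flow) area.
Plume center vt = 0.0310 × 906 = 28.086 m, so the well at 82.7 m is 54.614 m downgradient of the peak.
√(4πDt) = 119.3 m, giving peak height M/(n_e·A·√(4πDt)) = 0.489/(0.29 × 16.2 × 119.3) = 0.0008725 kg/m³.
(x−vt)²/(4Dt) = (54.614)²/(4 × 1.25 × 906) = 0.6584; exp(−0.6584) = 0.5177.
C = 0.0008725 × 0.5177 = 0.000452 kg/m³.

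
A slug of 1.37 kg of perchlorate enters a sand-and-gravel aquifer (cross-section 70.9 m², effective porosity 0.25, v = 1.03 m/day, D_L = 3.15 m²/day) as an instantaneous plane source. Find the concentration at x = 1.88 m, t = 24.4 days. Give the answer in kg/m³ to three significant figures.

For an instantaneous plane source, C(x,t) = M/(n_e·A·√(4πDt)) · exp(−(x−vt)²/(4Dt)), with n_e·A the pore (flow) area.
Plume center vt = 1.03 × 24.4 = 25.132 m, so the well at 1.88 m is 23.252 m upgradient of the peak.
√(4πDt) = 31.08 m, giving peak height M/(n_e·A·√(4πDt)) = 1.37/(0.25 × 70.9 × 31.08) = 0.002487 kg/m³.
(x−vt)²/(4Dt) = (-23.252)²/(4 × 3.15 × 24.4) = 1.759; exp(−1.759) = 0.1722.
C = 0.002487 × 0.1722 = 0.000428 kg/m³.

0.000428 kg/m³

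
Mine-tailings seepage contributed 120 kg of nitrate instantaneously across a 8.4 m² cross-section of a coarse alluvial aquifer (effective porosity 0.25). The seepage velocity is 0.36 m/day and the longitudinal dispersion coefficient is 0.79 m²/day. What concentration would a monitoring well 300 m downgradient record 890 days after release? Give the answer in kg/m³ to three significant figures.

For an instantaneous plane source, C(x,t) = M/(n_e·A·√(4πDt)) · exp(−(x−vt)²/(4Dt)), with n_e·A the pore (flow) area.
Plume center vt = 0.36 × 890 = 320.4 m, so the well at 300 m is 20.4 m upgradient of the peak.
√(4πDt) = 94.00 m, giving peak height M/(n_e·A·√(4πDt)) = 120/(0.25 × 8.4 × 94.00) = 0.6079 kg/m³.
(x−vt)²/(4Dt) = (-20.4)²/(4 × 0.79 × 890) = 0.1480; exp(−0.1480) = 0.8624.
C = 0.6079 × 0.8624 = 0.524 kg/m³.

0.524 kg/m³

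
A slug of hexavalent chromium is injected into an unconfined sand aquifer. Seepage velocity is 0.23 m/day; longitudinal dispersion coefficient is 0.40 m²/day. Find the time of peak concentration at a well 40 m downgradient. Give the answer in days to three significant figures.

For the 1D instantaneous-source solution, setting ∂C/∂t = 0 at fixed x gives v²t² + 2Dt − x² = 0, so t = (√(D² + v²x²) − D)/v².
√(D² + v²x²) = √(0.40² + 0.23² × 40²) = 9.209; v² = 0.0529.
t = (9.209 − 0.40)/0.0529 = 167 days (vs. the pure-advection estimate x/v = 174 d).

167 days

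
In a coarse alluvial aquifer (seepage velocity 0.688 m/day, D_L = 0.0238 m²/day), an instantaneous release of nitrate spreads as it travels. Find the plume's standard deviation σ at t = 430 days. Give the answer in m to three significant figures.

4.52 m

Dispersive spreading gives a Gaussian with σ² = 2Dt; advection only shifts the center.
σ = √(2 × 0.0238 × 430) = 4.52 m.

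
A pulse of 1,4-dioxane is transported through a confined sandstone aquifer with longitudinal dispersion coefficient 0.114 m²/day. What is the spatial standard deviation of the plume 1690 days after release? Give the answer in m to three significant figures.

19.6 m

Dispersive spreading gives a Gaussian with σ² = 2Dt; advection only shifts the center.
σ = √(2 × 0.114 × 1690) = 19.6 m.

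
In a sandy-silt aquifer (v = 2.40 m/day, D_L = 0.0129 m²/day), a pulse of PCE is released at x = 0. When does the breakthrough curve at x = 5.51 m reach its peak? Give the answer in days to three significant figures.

2.29 days

For the 1D instantaneous-source solution, setting ∂C/∂t = 0 at fixed x gives v²t² + 2Dt − x² = 0, so t = (√(D² + v²x²) − D)/v².
√(D² + v²x²) = √(0.0129² + 2.40² × 5.51²) = 13.22; v² = 5.76.
t = (13.22 − 0.0129)/5.76 = 2.29 days (vs. the pure-advection estimate x/v = 2.30 d).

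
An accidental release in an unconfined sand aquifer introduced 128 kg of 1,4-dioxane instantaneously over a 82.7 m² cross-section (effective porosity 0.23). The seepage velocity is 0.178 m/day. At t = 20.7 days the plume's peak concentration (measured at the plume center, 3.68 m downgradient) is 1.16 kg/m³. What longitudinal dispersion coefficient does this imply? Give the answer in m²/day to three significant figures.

At the plume center C_max = M/(n_e·A·√(4πDt)), so D = M²/(4πt·(n_e·A·C_max)²).
n_e·A·C_max = 0.23 × 82.7 × 1.16 = 22.06 kg/m.
D = 128²/(4π × 20.7 × 22.06²) = 0.129 m²/day.

0.129 m²/day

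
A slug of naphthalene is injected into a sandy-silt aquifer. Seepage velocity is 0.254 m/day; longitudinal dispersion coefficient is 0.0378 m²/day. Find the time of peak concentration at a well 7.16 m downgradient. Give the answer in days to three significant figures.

For the 1D instantaneous-source solution, setting ∂C/∂t = 0 at fixed x gives v²t² + 2Dt − x² = 0, so t = (√(D² + v²x²) − D)/v².
√(D² + v²x²) = √(0.0378² + 0.254² × 7.16²) = 1.819; v² = 0.064516.
t = (1.819 − 0.0378)/0.064516 = 27.6 days (vs. the pure-advection estimate x/v = 28.2 d).

27.6 days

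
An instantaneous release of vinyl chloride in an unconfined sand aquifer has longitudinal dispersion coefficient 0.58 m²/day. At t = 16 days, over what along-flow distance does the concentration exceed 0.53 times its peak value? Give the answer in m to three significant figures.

The plume is Gaussian with σ = √(2Dt) = √(2 × 0.58 × 16) = 4.308 m.
C/C_peak = exp(−Δx²/(2σ²)) = 0.53 ⇒ Δx = σ·√(−2 ln 0.53) = 4.308 × 1.127 = 4.855 m.
Width = 2Δx = 9.71 m.

9.71 m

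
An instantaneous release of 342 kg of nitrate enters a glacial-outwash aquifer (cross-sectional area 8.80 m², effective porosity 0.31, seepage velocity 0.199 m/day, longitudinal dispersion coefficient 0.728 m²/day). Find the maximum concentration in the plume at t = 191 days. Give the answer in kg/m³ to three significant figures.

3.00 kg/m³

The peak of an instantaneous 1D plume sits at x = vt; there the Gaussian factor is 1 and C_max = M/(n_e·A·√(4πDt)), where n_e·A is the pore area the mass is dissolved in.
√(4πDt) = √(4π × 0.728 × 191) = 41.80 m, so C_max = 342/(0.31 × 8.80 × 41.80) = 3.00 kg/m³.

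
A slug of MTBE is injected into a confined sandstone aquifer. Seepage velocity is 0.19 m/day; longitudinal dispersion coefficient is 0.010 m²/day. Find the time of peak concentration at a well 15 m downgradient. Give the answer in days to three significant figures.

For the 1D instantaneous-source solution, setting ∂C/∂t = 0 at fixed x gives v²t² + 2Dt − x² = 0, so t = (√(D² + v²x²) − D)/v².
√(D² + v²x²) = √(0.010² + 0.19² × 15²) = 2.850; v² = 0.0361.
t = (2.850 − 0.010)/0.0361 = 78.7 days (vs. the pure-advection estimate x/v = 78.9 d).

78.7 days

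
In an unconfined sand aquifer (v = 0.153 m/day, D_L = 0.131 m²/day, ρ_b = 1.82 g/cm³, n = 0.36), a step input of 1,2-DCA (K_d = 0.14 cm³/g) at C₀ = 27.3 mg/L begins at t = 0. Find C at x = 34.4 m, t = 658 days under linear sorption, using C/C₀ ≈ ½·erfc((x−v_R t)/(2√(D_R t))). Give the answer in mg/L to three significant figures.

Retardation factor R = 1 + ρ_b·K_d/n = 1 + 1.82 × 0.14/0.36 = 1.708.
Sorption retards both mechanisms: v_R = v/R = 0.08958 m/day, D_R = D/R = 0.07670 m²/day.
v_R·t = 0.08958 × 658 = 58.94364 m; 2√(D_R t) = 14.21 m; argument = (34.4 − 58.94364)/14.21 = -1.727.
C = C₀ × ½·erfc(-1.727) = 27.3 × 0.9927 = 27.1 mg/L.

27.1 mg/L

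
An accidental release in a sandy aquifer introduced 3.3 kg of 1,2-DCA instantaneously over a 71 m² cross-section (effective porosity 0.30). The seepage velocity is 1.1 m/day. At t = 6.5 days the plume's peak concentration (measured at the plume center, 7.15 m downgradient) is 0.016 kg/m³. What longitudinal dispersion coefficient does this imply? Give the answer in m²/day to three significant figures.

At the plume center C_max = M/(n_e·A·√(4πDt)), so D = M²/(4πt·(n_e·A·C_max)²).
n_e·A·C_max = 0.30 × 71 × 0.016 = 0.3408 kg/m.
D = 3.3²/(4π × 6.5 × 0.3408²) = 1.15 m²/day.

1.15 m²/day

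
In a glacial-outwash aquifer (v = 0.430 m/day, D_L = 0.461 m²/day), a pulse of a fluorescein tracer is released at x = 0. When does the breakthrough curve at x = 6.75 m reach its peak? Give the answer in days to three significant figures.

For the 1D instantaneous-source solution, setting ∂C/∂t = 0 at fixed x gives v²t² + 2Dt − x² = 0, so t = (√(D² + v²x²) − D)/v².
√(D² + v²x²) = √(0.461² + 0.430² × 6.75²) = 2.939; v² = 0.1849.
t = (2.939 − 0.461)/0.1849 = 13.4 days (vs. the pure-advection estimate x/v = 15.7 d).

13.4 days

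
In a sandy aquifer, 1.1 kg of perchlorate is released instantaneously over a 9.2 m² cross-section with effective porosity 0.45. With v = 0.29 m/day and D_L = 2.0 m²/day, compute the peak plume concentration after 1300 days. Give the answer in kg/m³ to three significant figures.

0.00147 kg/m³

The peak of an instantaneous 1D plume sits at x = vt; there the Gaussian factor is 1 and C_max = M/(n_e·A·√(4πDt)), where n_e·A is the pore area the mass is dissolved in.
√(4πDt) = √(4π × 2.0 × 1300) = 180.8 m, so C_max = 1.1/(0.45 × 9.2 × 180.8) = 0.00147 kg/m³.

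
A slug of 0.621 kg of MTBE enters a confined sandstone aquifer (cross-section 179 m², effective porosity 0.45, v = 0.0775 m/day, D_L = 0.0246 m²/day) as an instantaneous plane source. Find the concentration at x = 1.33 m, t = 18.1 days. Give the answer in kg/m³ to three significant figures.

For an instantaneous plane source, C(x,t) = M/(n_e·A·√(4πDt)) · exp(−(x−vt)²/(4Dt)), with n_e·A the pore (flow) area.
Plume center vt = 0.0775 × 18.1 = 1.40275 m, so the well at 1.33 m is 0.07275 m upgradient of the peak.
√(4πDt) = 2.365 m, giving peak height M/(n_e·A·√(4πDt)) = 0.621/(0.45 × 179 × 2.365) = 0.003260 kg/m³.
(x−vt)²/(4Dt) = (-0.07275)²/(4 × 0.0246 × 18.1) = 0.002972; exp(−0.002972) = 0.9970.
C = 0.003260 × 0.9970 = 0.00325 kg/m³.

0.00325 kg/m³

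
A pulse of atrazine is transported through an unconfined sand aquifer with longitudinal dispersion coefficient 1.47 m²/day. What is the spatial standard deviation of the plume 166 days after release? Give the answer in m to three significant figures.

22.1 m

Dispersive spreading gives a Gaussian with σ² = 2Dt; advection only shifts the center.
σ = √(2 × 1.47 × 166) = 22.1 m.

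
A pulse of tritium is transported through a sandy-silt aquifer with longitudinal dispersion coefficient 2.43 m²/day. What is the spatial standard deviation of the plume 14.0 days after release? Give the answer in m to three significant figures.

8.25 m

Dispersive spreading gives a Gaussian with σ² = 2Dt; advection only shifts the center.
σ = √(2 × 2.43 × 14.0) = 8.25 m.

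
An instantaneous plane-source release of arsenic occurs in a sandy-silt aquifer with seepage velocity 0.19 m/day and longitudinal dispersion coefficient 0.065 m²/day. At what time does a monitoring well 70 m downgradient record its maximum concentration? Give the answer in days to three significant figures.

For the 1D instantaneous-source solution, setting ∂C/∂t = 0 at fixed x gives v²t² + 2Dt − x² = 0, so t = (√(D² + v²x²) − D)/v².
√(D² + v²x²) = √(0.065² + 0.19² × 70²) = 13.30; v² = 0.0361.
t = (13.30 − 0.065)/0.0361 = 367 days (vs. the pure-advection estimate x/v = 368 d).

367 days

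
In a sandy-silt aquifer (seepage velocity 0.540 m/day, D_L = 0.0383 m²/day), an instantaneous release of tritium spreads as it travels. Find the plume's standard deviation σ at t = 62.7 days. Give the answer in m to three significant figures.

2.19 m

Dispersive spreading gives a Gaussian with σ² = 2Dt; advection only shifts the center.
σ = √(2 × 0.0383 × 62.7) = 2.19 m.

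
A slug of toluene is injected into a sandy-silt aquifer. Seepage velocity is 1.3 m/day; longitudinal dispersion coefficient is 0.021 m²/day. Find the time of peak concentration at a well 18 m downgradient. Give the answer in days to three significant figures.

13.8 days

For the 1D instantaneous-source solution, setting ∂C/∂t = 0 at fixed x gives v²t² + 2Dt − x² = 0, so t = (√(D² + v²x²) − D)/v².
√(D² + v²x²) = √(0.021² + 1.3² × 18²) = 23.40; v² = 1.69.
t = (23.40 − 0.021)/1.69 = 13.8 days (vs. the pure-advection estimate x/v = 13.8 d).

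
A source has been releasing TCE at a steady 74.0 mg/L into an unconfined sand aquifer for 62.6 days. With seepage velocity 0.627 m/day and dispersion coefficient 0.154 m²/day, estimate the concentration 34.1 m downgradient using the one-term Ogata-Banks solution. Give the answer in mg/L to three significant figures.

65.1 mg/L

For a continuous step input, C/C₀ ≈ ½·erfc((x−vt)/(2√(Dt))).
vt = 0.627 × 62.6 = 39.2502 m and 2√(Dt) = 2√(0.154 × 62.6) = 6.210 m.
Argument (x−vt)/(2√(Dt)) = (34.1 − 39.2502)/6.210 = -0.8293; ½·erfc(-0.8293) = 0.8796.
C = 74.0 × 0.8796 = 65.1 mg/L.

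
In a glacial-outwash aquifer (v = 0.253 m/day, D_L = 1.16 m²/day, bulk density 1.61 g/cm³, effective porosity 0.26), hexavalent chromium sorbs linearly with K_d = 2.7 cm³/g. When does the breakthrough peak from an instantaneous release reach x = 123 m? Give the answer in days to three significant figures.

8300 days

Retardation factor R = 1 + ρ_b·K_d/n = 1 + 1.61 × 2.7/0.26 = 17.72.
Sorption retards both mechanisms: v_R = v/R = 0.01428 m/day, D_R = D/R = 0.06546 m²/day.
Peak time from v_R²t² + 2D_R t − x² = 0: t = (√(D_R² + v_R²x²) − D_R)/v_R².
√(D_R² + v_R²x²) = √(0.06546² + 0.01428² × 123²) = 1.758; v_R² = 0.0002039.
t = (1.758 − 0.06546)/0.0002039 = 8300 days.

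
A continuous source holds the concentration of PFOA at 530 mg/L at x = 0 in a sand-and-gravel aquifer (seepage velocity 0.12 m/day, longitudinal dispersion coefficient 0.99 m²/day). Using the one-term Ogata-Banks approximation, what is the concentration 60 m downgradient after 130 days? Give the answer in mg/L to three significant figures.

1.50 mg/L

For a continuous step input, C/C₀ ≈ ½·erfc((x−vt)/(2√(Dt))).
vt = 0.12 × 130 = 15.6 m and 2√(Dt) = 2√(0.99 × 130) = 22.69 m.
Argument (x−vt)/(2√(Dt)) = (60 − 15.6)/22.69 = 1.957; ½·erfc(1.957) = 0.002823.
C = 530 × 0.002823 = 1.50 mg/L.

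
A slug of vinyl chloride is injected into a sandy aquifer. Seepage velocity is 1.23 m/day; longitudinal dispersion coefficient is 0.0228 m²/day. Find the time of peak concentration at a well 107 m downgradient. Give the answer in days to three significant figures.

87.0 days

For the 1D instantaneous-source solution, setting ∂C/∂t = 0 at fixed x gives v²t² + 2Dt − x² = 0, so t = (√(D² + v²x²) − D)/v².
√(D² + v²x²) = √(0.0228² + 1.23² × 107²) = 131.6; v² = 1.5129.
t = (131.6 − 0.0228)/1.5129 = 87.0 days (vs. the pure-advection estimate x/v = 87.0 d).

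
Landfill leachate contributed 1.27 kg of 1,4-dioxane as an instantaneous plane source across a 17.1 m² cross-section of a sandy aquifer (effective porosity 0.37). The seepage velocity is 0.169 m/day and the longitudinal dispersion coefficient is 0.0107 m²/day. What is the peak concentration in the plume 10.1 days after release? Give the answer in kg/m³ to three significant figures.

0.172 kg/m³

The peak of an instantaneous 1D plume sits at x = vt; there the Gaussian factor is 1 and C_max = M/(n_e·A·√(4πDt)), where n_e·A is the pore area the mass is dissolved in.
√(4πDt) = √(4π × 0.0107 × 10.1) = 1.165 m, so C_max = 1.27/(0.37 × 17.1 × 1.165) = 0.172 kg/m³.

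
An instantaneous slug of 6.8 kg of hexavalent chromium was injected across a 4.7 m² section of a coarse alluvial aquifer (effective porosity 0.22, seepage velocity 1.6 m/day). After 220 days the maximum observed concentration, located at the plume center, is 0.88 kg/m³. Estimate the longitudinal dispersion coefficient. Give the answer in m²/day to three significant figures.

0.0202 m²/day

At the plume center C_max = M/(n_e·A·√(4πDt)), so D = M²/(4πt·(n_e·A·C_max)²).
n_e·A·C_max = 0.22 × 4.7 × 0.88 = 0.9099 kg/m.
D = 6.8²/(4π × 220 × 0.9099²) = 0.0202 m²/day.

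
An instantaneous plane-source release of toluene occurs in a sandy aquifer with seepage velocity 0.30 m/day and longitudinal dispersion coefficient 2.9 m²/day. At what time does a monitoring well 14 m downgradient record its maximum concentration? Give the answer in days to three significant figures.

24.5 days

For the 1D instantaneous-source solution, setting ∂C/∂t = 0 at fixed x gives v²t² + 2Dt − x² = 0, so t = (√(D² + v²x²) − D)/v².
√(D² + v²x²) = √(2.9² + 0.30² × 14²) = 5.104; v² = 0.09.
t = (5.104 − 2.9)/0.09 = 24.5 days (vs. the pure-advection estimate x/v = 46.7 d).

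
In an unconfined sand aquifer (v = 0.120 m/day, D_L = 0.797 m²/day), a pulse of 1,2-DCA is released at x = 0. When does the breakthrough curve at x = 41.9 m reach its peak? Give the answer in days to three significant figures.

298 days

For the 1D instantaneous-source solution, setting ∂C/∂t = 0 at fixed x gives v²t² + 2Dt − x² = 0, so t = (√(D² + v²x²) − D)/v².
√(D² + v²x²) = √(0.797² + 0.120² × 41.9²) = 5.091; v² = 0.0144.
t = (5.091 − 0.797)/0.0144 = 298 days (vs. the pure-advection estimate x/v = 349 d).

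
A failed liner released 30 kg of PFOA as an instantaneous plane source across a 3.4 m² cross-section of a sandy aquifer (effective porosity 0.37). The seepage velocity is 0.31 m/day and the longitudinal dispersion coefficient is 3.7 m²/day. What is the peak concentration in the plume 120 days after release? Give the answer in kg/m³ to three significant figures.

0.319 kg/m³

The peak of an instantaneous 1D plume sits at x = vt; there the Gaussian factor is 1 and C_max = M/(n_e·A·√(4πDt)), where n_e·A is the pore area the mass is dissolved in.
√(4πDt) = √(4π × 3.7 × 120) = 74.70 m, so C_max = 30/(0.37 × 3.4 × 74.70) = 0.319 kg/m³.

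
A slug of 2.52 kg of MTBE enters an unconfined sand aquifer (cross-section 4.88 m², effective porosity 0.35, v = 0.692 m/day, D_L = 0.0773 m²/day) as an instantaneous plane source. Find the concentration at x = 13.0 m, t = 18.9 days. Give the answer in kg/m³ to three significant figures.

For an instantaneous plane source, C(x,t) = M/(n_e·A·√(4πDt)) · exp(−(x−vt)²/(4Dt)), with n_e·A the pore (flow) area.
Plume center vt = 0.692 × 18.9 = 13.0788 m, so the well at 13.0 m is 0.0788 m upgradient of the peak.
√(4πDt) = 4.285 m, giving peak height M/(n_e·A·√(4πDt)) = 2.52/(0.35 × 4.88 × 4.285) = 0.3443 kg/m³.
(x−vt)²/(4Dt) = (-0.0788)²/(4 × 0.0773 × 18.9) = 0.001063; exp(−0.001063) = 0.9989.
C = 0.3443 × 0.9989 = 0.344 kg/m³.

0.344 kg/m³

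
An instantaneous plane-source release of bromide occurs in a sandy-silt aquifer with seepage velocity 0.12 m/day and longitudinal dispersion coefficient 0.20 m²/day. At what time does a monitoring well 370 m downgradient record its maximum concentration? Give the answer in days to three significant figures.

3070 days

For the 1D instantaneous-source solution, setting ∂C/∂t = 0 at fixed x gives v²t² + 2Dt − x² = 0, so t = (√(D² + v²x²) − D)/v².
√(D² + v²x²) = √(0.20² + 0.12² × 370²) = 44.40; v² = 0.0144.
t = (44.40 − 0.20)/0.0144 = 3070 days (vs. the pure-advection estimate x/v = 3080 d).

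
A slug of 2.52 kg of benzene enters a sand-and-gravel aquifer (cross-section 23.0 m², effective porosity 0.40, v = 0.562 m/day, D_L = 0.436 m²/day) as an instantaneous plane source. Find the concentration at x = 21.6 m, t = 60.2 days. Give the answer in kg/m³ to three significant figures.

For an instantaneous plane source, C(x,t) = M/(n_e·A·√(4πDt)) · exp(−(x−vt)²/(4Dt)), with n_e·A the pore (flow) area.
Plume center vt = 0.562 × 60.2 = 33.8324 m, so the well at 21.6 m is 12.2324 m upgradient of the peak.
√(4πDt) = 18.16 m, giving peak height M/(n_e·A·√(4πDt)) = 2.52/(0.40 × 23.0 × 18.16) = 0.01508 kg/m³.
(x−vt)²/(4Dt) = (-12.2324)²/(4 × 0.436 × 60.2) = 1.425; exp(−1.425) = 0.2405.
C = 0.01508 × 0.2405 = 0.00363 kg/m³.

0.00363 kg/m³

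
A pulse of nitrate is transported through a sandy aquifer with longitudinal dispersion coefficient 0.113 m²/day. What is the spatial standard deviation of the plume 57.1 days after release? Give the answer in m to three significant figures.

Dispersive spreading gives a Gaussian with σ² = 2Dt; advection only shifts the center.
σ = √(2 × 0.113 × 57.1) = 3.59 m.

3.59 m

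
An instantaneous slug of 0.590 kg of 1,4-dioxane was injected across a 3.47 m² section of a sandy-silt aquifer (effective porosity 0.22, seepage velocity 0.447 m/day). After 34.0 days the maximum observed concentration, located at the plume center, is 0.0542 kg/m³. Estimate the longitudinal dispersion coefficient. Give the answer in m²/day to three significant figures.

0.476 m²/day

At the plume center C_max = M/(n_e·A·√(4πDt)), so D = M²/(4πt·(n_e·A·C_max)²).
n_e·A·C_max = 0.22 × 3.47 × 0.0542 = 0.04138 kg/m.
D = 0.590²/(4π × 34.0 × 0.04138²) = 0.476 m²/day.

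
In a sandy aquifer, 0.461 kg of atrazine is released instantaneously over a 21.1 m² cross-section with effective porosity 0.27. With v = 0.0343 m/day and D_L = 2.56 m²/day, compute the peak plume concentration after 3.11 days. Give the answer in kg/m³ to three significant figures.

The peak of an instantaneous 1D plume sits at x = vt; there the Gaussian factor is 1 and C_max = M/(n_e·A·√(4πDt)), where n_e·A is the pore area the mass is dissolved in.
√(4πDt) = √(4π × 2.56 × 3.11) = 10.00 m, so C_max = 0.461/(0.27 × 21.1 × 10.00) = 0.00809 kg/m³.

0.00809 kg/m³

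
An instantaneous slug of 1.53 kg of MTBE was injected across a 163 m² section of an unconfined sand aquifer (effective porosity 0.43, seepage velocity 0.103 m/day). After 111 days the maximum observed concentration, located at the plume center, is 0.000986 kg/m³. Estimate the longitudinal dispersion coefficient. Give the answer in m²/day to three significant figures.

At the plume center C_max = M/(n_e·A·√(4πDt)), so D = M²/(4πt·(n_e·A·C_max)²).
n_e·A·C_max = 0.43 × 163 × 0.000986 = 0.06911 kg/m.
D = 1.53²/(4π × 111 × 0.06911²) = 0.351 m²/day.

0.351 m²/day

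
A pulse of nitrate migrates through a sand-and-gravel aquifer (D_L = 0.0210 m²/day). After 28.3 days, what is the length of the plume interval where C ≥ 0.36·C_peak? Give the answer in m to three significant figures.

3.12 m

The plume is Gaussian with σ = √(2Dt) = √(2 × 0.0210 × 28.3) = 1.090 m.
C/C_peak = exp(−Δx²/(2σ²)) = 0.36 ⇒ Δx = σ·√(−2 ln 0.36) = 1.090 × 1.429 = 1.558 m.
Width = 2Δx = 3.12 m.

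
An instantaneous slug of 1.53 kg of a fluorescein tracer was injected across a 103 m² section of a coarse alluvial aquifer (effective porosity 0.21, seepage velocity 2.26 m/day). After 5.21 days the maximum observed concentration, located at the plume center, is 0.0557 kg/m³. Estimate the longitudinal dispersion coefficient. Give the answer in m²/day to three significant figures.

0.0246 m²/day

At the plume center C_max = M/(n_e·A·√(4πDt)), so D = M²/(4πt·(n_e·A·C_max)²).
n_e·A·C_max = 0.21 × 103 × 0.0557 = 1.205 kg/m.
D = 1.53²/(4π × 5.21 × 1.205²) = 0.0246 m²/day.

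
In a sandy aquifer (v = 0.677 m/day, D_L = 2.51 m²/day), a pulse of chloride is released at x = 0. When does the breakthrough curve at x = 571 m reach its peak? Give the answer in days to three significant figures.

838 days

For the 1D instantaneous-source solution, setting ∂C/∂t = 0 at fixed x gives v²t² + 2Dt − x² = 0, so t = (√(D² + v²x²) − D)/v².
√(D² + v²x²) = √(2.51² + 0.677² × 571²) = 386.6; v² = 0.458329.
t = (386.6 − 2.51)/0.458329 = 838 days (vs. the pure-advection estimate x/v = 843 d).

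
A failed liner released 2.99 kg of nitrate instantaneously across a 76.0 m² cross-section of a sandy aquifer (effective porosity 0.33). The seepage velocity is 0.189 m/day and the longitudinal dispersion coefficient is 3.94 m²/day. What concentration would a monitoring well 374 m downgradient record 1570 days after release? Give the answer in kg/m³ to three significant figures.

0.000336 kg/m³

For an instantaneous plane source, C(x,t) = M/(n_e·A·√(4πDt)) · exp(−(x−vt)²/(4Dt)), with n_e·A the pore (flow) area.
Plume center vt = 0.189 × 1570 = 296.73 m, so the well at 374 m is 77.27 m downgradient of the peak.
√(4πDt) = 278.8 m, giving peak height M/(n_e·A·√(4πDt)) = 2.99/(0.33 × 76.0 × 278.8) = 0.0004276 kg/m³.
(x−vt)²/(4Dt) = (77.27)²/(4 × 3.94 × 1570) = 0.2413; exp(−0.2413) = 0.7856.
C = 0.0004276 × 0.7856 = 0.000336 kg/m³.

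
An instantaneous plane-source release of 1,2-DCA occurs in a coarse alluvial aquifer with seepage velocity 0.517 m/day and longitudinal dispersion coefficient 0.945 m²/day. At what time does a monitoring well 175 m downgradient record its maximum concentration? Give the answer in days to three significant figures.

For the 1D instantaneous-source solution, setting ∂C/∂t = 0 at fixed x gives v²t² + 2Dt − x² = 0, so t = (√(D² + v²x²) − D)/v².
√(D² + v²x²) = √(0.945² + 0.517² × 175²) = 90.48; v² = 0.267289.
t = (90.48 − 0.945)/0.267289 = 335 days (vs. the pure-advection estimate x/v = 338 d).

335 days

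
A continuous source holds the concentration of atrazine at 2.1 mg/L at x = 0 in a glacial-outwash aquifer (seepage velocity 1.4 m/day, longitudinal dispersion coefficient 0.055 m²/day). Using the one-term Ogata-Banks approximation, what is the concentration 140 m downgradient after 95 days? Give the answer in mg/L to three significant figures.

For a continuous step input, C/C₀ ≈ ½·erfc((x−vt)/(2√(Dt))).
vt = 1.4 × 95 = 133 m and 2√(Dt) = 2√(0.055 × 95) = 4.572 m.
Argument (x−vt)/(2√(Dt)) = (140 − 133)/4.572 = 1.531; ½·erfc(1.531) = 0.01519.
C = 2.1 × 0.01519 = 0.0319 mg/L.

0.0319 mg/L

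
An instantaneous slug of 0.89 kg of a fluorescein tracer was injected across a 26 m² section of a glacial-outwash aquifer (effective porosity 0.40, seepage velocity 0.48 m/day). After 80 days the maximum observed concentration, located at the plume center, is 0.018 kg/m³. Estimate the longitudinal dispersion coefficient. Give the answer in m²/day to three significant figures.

At the plume center C_max = M/(n_e·A·√(4πDt)), so D = M²/(4πt·(n_e·A·C_max)²).
n_e·A·C_max = 0.40 × 26 × 0.018 = 0.1872 kg/m.
D = 0.89²/(4π × 80 × 0.1872²) = 0.0225 m²/day.

0.0225 m²/day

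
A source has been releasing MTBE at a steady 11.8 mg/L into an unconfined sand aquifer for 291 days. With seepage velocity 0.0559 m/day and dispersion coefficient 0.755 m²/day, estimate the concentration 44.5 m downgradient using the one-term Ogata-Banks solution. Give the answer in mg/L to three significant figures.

1.05 mg/L

For a continuous step input, C/C₀ ≈ ½·erfc((x−vt)/(2√(Dt))).
vt = 0.0559 × 291 = 16.2669 m and 2√(Dt) = 2√(0.755 × 291) = 29.64 m.
Argument (x−vt)/(2√(Dt)) = (44.5 − 16.2669)/29.64 = 0.9525; ½·erfc(0.9525) = 0.08898.
C = 11.8 × 0.08898 = 1.05 mg/L.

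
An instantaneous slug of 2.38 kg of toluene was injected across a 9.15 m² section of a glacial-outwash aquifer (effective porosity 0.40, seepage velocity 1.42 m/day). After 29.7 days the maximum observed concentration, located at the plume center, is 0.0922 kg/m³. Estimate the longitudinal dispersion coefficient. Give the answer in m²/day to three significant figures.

0.133 m²/day

At the plume center C_max = M/(n_e·A·√(4πDt)), so D = M²/(4πt·(n_e·A·C_max)²).
n_e·A·C_max = 0.40 × 9.15 × 0.0922 = 0.3375 kg/m.
D = 2.38²/(4π × 29.7 × 0.3375²) = 0.133 m²/day.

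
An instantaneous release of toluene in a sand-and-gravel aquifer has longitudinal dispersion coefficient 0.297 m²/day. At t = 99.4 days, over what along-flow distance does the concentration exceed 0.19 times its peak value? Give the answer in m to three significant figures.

The plume is Gaussian with σ = √(2Dt) = √(2 × 0.297 × 99.4) = 7.684 m.
C/C_peak = exp(−Δx²/(2σ²)) = 0.19 ⇒ Δx = σ·√(−2 ln 0.19) = 7.684 × 1.822 = 14.00 m.
Width = 2Δx = 28.0 m.

28.0 m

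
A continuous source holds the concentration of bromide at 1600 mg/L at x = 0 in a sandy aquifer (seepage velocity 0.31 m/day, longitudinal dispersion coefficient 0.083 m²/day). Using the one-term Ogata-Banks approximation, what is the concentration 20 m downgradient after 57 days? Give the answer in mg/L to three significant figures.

359 mg/L

For a continuous step input, C/C₀ ≈ ½·erfc((x−vt)/(2√(Dt))).
vt = 0.31 × 57 = 17.67 m and 2√(Dt) = 2√(0.083 × 57) = 4.350 m.
Argument (x−vt)/(2√(Dt)) = (20 − 17.67)/4.350 = 0.5356; ½·erfc(0.5356) = 0.2244.
C = 1600 × 0.2244 = 359 mg/L.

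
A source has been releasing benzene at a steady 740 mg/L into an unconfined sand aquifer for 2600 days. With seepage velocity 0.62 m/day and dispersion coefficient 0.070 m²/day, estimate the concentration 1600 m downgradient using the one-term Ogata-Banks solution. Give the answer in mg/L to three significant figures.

For a continuous step input, C/C₀ ≈ ½·erfc((x−vt)/(2√(Dt))).
vt = 0.62 × 2600 = 1612 m and 2√(Dt) = 2√(0.070 × 2600) = 26.98 m.
Argument (x−vt)/(2√(Dt)) = (1600 − 1612)/26.98 = -0.4448; ½·erfc(-0.4448) = 0.7353.
C = 740 × 0.7353 = 544 mg/L.

544 mg/L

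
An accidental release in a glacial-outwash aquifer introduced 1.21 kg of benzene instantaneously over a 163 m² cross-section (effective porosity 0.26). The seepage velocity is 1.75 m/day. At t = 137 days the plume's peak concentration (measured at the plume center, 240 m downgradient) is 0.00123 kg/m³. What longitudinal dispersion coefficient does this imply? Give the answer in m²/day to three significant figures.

0.313 m²/day

At the plume center C_max = M/(n_e·A·√(4πDt)), so D = M²/(4πt·(n_e·A·C_max)²).
n_e·A·C_max = 0.26 × 163 × 0.00123 = 0.05213 kg/m.
D = 1.21²/(4π × 137 × 0.05213²) = 0.313 m²/day.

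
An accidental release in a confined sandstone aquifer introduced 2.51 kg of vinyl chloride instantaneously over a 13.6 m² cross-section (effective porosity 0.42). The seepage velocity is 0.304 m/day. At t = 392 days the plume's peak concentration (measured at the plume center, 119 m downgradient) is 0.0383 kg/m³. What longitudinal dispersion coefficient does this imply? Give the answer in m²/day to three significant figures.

0.0267 m²/day

At the plume center C_max = M/(n_e·A·√(4πDt)), so D = M²/(4πt·(n_e·A·C_max)²).
n_e·A·C_max = 0.42 × 13.6 × 0.0383 = 0.2188 kg/m.
D = 2.51²/(4π × 392 × 0.2188²) = 0.0267 m²/day.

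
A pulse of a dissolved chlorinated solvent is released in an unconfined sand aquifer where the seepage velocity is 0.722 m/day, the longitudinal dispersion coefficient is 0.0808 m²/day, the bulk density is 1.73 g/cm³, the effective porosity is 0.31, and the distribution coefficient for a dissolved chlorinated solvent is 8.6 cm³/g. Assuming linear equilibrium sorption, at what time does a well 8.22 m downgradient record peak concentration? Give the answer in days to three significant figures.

550 days

Retardation factor R = 1 + ρ_b·K_d/n = 1 + 1.73 × 8.6/0.31 = 48.99.
Sorption retards both mechanisms: v_R = v/R = 0.01474 m/day, D_R = D/R = 0.001649 m²/day.
Peak time from v_R²t² + 2D_R t − x² = 0: t = (√(D_R² + v_R²x²) − D_R)/v_R².
√(D_R² + v_R²x²) = √(0.001649² + 0.01474² × 8.22²) = 0.1212; v_R² = 0.0002173.
t = (0.1212 − 0.001649)/0.0002173 = 550 days.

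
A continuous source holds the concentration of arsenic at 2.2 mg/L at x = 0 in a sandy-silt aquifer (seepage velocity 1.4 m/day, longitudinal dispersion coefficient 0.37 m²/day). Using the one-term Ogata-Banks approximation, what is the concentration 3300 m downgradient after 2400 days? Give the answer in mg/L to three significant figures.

For a continuous step input, C/C₀ ≈ ½·erfc((x−vt)/(2√(Dt))).
vt = 1.4 × 2400 = 3360 m and 2√(Dt) = 2√(0.37 × 2400) = 59.60 m.
Argument (x−vt)/(2√(Dt)) = (3300 − 3360)/59.60 = -1.007; ½·erfc(-1.007) = 0.9228.
C = 2.2 × 0.9228 = 2.03 mg/L.

2.03 mg/L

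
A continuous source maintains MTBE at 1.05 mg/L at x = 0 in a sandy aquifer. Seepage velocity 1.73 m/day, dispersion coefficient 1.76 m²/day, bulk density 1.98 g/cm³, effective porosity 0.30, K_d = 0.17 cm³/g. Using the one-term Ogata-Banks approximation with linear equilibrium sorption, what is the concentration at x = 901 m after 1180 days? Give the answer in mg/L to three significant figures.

Retardation factor R = 1 + ρ_b·K_d/n = 1 + 1.98 × 0.17/0.30 = 2.122.
Sorption retards both mechanisms: v_R = v/R = 0.8153 m/day, D_R = D/R = 0.8294 m²/day.
v_R·t = 0.8153 × 1180 = 962.054 m; 2√(D_R t) = 62.57 m; argument = (901 − 962.054)/62.57 = -0.9758.
C = C₀ × ½·erfc(-0.9758) = 1.05 × 0.9162 = 0.962 mg/L.

0.962 mg/L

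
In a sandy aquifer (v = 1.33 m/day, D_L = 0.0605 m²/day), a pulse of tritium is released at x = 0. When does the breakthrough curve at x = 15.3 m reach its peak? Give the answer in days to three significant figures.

11.5 days

For the 1D instantaneous-source solution, setting ∂C/∂t = 0 at fixed x gives v²t² + 2Dt − x² = 0, so t = (√(D² + v²x²) − D)/v².
√(D² + v²x²) = √(0.0605² + 1.33² × 15.3²) = 20.35; v² = 1.7689.
t = (20.35 − 0.0605)/1.7689 = 11.5 days (vs. the pure-advection estimate x/v = 11.5 d).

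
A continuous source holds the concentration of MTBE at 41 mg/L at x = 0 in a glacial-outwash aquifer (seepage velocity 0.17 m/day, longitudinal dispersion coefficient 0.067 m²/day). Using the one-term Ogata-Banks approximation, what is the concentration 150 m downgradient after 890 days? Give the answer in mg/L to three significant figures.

For a continuous step input, C/C₀ ≈ ½·erfc((x−vt)/(2√(Dt))).
vt = 0.17 × 890 = 151.3 m and 2√(Dt) = 2√(0.067 × 890) = 15.44 m.
Argument (x−vt)/(2√(Dt)) = (150 − 151.3)/15.44 = -0.08420; ½·erfc(-0.08420) = 0.5474.
C = 41 × 0.5474 = 22.4 mg/L.

22.4 mg/L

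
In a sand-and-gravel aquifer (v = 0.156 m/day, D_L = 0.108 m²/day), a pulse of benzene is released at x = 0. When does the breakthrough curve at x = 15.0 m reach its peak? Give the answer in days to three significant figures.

For the 1D instantaneous-source solution, setting ∂C/∂t = 0 at fixed x gives v²t² + 2Dt − x² = 0, so t = (√(D² + v²x²) − D)/v².
√(D² + v²x²) = √(0.108² + 0.156² × 15.0²) = 2.342; v² = 0.024336.
t = (2.342 − 0.108)/0.024336 = 91.8 days (vs. the pure-advection estimate x/v = 96.2 d).

91.8 days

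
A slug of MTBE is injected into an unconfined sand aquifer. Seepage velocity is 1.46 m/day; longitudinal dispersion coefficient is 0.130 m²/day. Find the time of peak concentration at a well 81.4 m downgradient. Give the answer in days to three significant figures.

55.7 days

For the 1D instantaneous-source solution, setting ∂C/∂t = 0 at fixed x gives v²t² + 2Dt − x² = 0, so t = (√(D² + v²x²) − D)/v².
√(D² + v²x²) = √(0.130² + 1.46² × 81.4²) = 118.8; v² = 2.1316.
t = (118.8 − 0.130)/2.1316 = 55.7 days (vs. the pure-advection estimate x/v = 55.8 d).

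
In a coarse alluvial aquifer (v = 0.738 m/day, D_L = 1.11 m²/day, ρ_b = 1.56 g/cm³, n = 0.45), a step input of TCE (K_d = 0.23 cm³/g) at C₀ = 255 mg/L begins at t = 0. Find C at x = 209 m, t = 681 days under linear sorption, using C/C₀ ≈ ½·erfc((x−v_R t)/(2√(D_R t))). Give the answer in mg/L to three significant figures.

Retardation factor R = 1 + ρ_b·K_d/n = 1 + 1.56 × 0.23/0.45 = 1.797.
Sorption retards both mechanisms: v_R = v/R = 0.4107 m/day, D_R = D/R = 0.6177 m²/day.
v_R·t = 0.4107 × 681 = 279.6867 m; 2√(D_R t) = 41.02 m; argument = (209 − 279.6867)/41.02 = -1.723.
C = C₀ × ½·erfc(-1.723) = 255 × 0.9926 = 253 mg/L.

253 mg/L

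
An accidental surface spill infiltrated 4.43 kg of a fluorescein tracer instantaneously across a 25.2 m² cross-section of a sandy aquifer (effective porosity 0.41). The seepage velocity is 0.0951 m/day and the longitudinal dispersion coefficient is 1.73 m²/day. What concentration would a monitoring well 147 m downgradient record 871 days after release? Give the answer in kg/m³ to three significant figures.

0.00157 kg/m³

For an instantaneous plane source, C(x,t) = M/(n_e·A·√(4πDt)) · exp(−(x−vt)²/(4Dt)), with n_e·A the pore (flow) area.
Plume center vt = 0.0951 × 871 = 82.8321 m, so the well at 147 m is 64.1679 m downgradient of the peak.
√(4πDt) = 137.6 m, giving peak height M/(n_e·A·√(4πDt)) = 4.43/(0.41 × 25.2 × 137.6) = 0.003116 kg/m³.
(x−vt)²/(4Dt) = (64.1679)²/(4 × 1.73 × 871) = 0.6831; exp(−0.6831) = 0.5050.
C = 0.003116 × 0.5050 = 0.00157 kg/m³.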